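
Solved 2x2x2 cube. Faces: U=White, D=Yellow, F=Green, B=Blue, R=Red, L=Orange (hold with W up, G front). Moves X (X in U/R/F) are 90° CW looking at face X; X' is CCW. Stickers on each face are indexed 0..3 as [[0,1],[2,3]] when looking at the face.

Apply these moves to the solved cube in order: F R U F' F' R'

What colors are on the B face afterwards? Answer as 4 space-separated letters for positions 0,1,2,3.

After move 1 (F): F=GGGG U=WWOO R=WRWR D=RRYY L=OYOY
After move 2 (R): R=WWRR U=WGOG F=GRGY D=RBYB B=OBWB
After move 3 (U): U=OWGG F=WWGY R=OBRR B=OYWB L=GROY
After move 4 (F'): F=WYWG U=OWOR R=BBRR D=RYYB L=GGOG
After move 5 (F'): F=YGWW U=OWBR R=YBRR D=GGYB L=GROO
After move 6 (R'): R=BRYR U=OWBO F=YWWR D=GGYW B=BYGB
Query: B face = BYGB

Answer: B Y G B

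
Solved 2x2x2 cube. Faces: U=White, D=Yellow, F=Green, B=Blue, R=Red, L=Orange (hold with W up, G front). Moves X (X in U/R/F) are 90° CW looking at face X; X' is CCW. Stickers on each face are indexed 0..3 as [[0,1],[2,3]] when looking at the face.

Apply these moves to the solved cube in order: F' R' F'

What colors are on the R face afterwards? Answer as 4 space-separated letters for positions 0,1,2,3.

Answer: G R O Y

Derivation:
After move 1 (F'): F=GGGG U=WWRR R=YRYR D=OOYY L=OWOW
After move 2 (R'): R=RRYY U=WBRB F=GWGR D=OGYG B=YBOB
After move 3 (F'): F=WRGG U=WBRY R=GROY D=WWYG L=OBOR
Query: R face = GROY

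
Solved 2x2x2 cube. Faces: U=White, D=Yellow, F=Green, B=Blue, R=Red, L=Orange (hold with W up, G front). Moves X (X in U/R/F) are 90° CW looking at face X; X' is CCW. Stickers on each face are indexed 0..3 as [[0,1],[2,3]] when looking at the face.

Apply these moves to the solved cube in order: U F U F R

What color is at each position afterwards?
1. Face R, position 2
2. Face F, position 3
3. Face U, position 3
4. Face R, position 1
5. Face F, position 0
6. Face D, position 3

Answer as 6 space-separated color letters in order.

Answer: R Y B G G G

Derivation:
After move 1 (U): U=WWWW F=RRGG R=BBRR B=OOBB L=GGOO
After move 2 (F): F=GRGR U=WWOG R=WBWR D=RBYY L=GYOY
After move 3 (U): U=OWGW F=WBGR R=OOWR B=GYBB L=GROY
After move 4 (F): F=GWRB U=OWYR R=GOWR D=WOYY L=GROB
After move 5 (R): R=WGRO U=OWYB F=GORY D=WBYG B=RYWB
Query 1: R[2] = R
Query 2: F[3] = Y
Query 3: U[3] = B
Query 4: R[1] = G
Query 5: F[0] = G
Query 6: D[3] = G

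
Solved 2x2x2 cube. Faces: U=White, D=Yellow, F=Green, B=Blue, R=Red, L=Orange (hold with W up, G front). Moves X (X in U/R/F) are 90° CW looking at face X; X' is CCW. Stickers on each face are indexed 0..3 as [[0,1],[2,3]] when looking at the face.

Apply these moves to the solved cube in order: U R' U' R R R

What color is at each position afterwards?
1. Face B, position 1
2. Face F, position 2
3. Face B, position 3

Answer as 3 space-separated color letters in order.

After move 1 (U): U=WWWW F=RRGG R=BBRR B=OOBB L=GGOO
After move 2 (R'): R=BRBR U=WBWO F=RWGW D=YRYG B=YOYB
After move 3 (U'): U=BOWW F=GGGW R=RWBR B=BRYB L=YOOO
After move 4 (R): R=BRRW U=BGWW F=GRGG D=YYYB B=WROB
After move 5 (R): R=RBWR U=BRWG F=GYGB D=YOYW B=WRGB
After move 6 (R): R=WRRB U=BYWB F=GOGW D=YGYW B=GRRB
Query 1: B[1] = R
Query 2: F[2] = G
Query 3: B[3] = B

Answer: R G B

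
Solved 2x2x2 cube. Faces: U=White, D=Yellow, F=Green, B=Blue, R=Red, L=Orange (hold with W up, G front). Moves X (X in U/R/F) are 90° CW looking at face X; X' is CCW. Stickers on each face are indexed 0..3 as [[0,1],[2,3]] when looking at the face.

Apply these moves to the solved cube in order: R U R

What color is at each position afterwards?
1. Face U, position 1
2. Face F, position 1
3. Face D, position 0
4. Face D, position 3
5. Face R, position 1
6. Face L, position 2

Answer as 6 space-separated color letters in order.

After move 1 (R): R=RRRR U=WGWG F=GYGY D=YBYB B=WBWB
After move 2 (U): U=WWGG F=RRGY R=WBRR B=OOWB L=GYOO
After move 3 (R): R=RWRB U=WRGY F=RBGB D=YWYO B=GOWB
Query 1: U[1] = R
Query 2: F[1] = B
Query 3: D[0] = Y
Query 4: D[3] = O
Query 5: R[1] = W
Query 6: L[2] = O

Answer: R B Y O W O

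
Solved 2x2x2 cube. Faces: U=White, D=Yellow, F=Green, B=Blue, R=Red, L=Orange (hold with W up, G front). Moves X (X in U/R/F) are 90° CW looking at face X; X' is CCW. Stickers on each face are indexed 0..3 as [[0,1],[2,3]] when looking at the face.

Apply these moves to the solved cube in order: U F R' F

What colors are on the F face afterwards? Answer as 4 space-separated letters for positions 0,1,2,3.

Answer: G G G W

Derivation:
After move 1 (U): U=WWWW F=RRGG R=BBRR B=OOBB L=GGOO
After move 2 (F): F=GRGR U=WWOG R=WBWR D=RBYY L=GYOY
After move 3 (R'): R=BRWW U=WBOO F=GWGG D=RRYR B=YOBB
After move 4 (F): F=GGGW U=WBYY R=OROW D=WBYR L=GROR
Query: F face = GGGW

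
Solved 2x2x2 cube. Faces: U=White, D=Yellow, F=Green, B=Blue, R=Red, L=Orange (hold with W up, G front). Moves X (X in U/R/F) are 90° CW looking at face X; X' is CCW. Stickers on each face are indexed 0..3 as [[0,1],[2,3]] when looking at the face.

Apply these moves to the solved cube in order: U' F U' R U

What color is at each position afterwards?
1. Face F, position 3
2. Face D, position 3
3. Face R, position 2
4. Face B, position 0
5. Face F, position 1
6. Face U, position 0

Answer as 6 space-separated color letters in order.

After move 1 (U'): U=WWWW F=OOGG R=GGRR B=RRBB L=BBOO
After move 2 (F): F=GOGO U=WWOB R=WGWR D=RGYY L=BYOY
After move 3 (U'): U=WBWO F=BYGO R=GOWR B=WGBB L=RROY
After move 4 (R): R=WGRO U=WYWO F=BGGY D=RBYW B=OGBB
After move 5 (U): U=WWOY F=WGGY R=OGRO B=RRBB L=BGOY
Query 1: F[3] = Y
Query 2: D[3] = W
Query 3: R[2] = R
Query 4: B[0] = R
Query 5: F[1] = G
Query 6: U[0] = W

Answer: Y W R R G W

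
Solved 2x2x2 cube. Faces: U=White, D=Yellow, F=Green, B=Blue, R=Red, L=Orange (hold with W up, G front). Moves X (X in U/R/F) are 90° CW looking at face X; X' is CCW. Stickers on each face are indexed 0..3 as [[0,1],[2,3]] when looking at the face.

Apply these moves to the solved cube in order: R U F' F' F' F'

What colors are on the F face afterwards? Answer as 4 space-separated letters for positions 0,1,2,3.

After move 1 (R): R=RRRR U=WGWG F=GYGY D=YBYB B=WBWB
After move 2 (U): U=WWGG F=RRGY R=WBRR B=OOWB L=GYOO
After move 3 (F'): F=RYRG U=WWWR R=BBYR D=YOYB L=GGOG
After move 4 (F'): F=YGRR U=WWBY R=OBYR D=GGYB L=GROW
After move 5 (F'): F=GRYR U=WWOY R=GBGR D=RWYB L=GYOB
After move 6 (F'): F=RRGY U=WWGG R=WBRR D=YBYB L=GYOO
Query: F face = RRGY

Answer: R R G Y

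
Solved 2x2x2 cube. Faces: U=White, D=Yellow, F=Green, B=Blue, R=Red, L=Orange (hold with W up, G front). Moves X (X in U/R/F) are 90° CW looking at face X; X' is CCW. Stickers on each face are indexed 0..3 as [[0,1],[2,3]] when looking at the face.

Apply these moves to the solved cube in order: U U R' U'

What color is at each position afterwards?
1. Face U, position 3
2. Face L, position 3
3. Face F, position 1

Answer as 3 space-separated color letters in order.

Answer: W O R

Derivation:
After move 1 (U): U=WWWW F=RRGG R=BBRR B=OOBB L=GGOO
After move 2 (U): U=WWWW F=BBGG R=OORR B=GGBB L=RROO
After move 3 (R'): R=OROR U=WBWG F=BWGW D=YBYG B=YGYB
After move 4 (U'): U=BGWW F=RRGW R=BWOR B=ORYB L=YGOO
Query 1: U[3] = W
Query 2: L[3] = O
Query 3: F[1] = R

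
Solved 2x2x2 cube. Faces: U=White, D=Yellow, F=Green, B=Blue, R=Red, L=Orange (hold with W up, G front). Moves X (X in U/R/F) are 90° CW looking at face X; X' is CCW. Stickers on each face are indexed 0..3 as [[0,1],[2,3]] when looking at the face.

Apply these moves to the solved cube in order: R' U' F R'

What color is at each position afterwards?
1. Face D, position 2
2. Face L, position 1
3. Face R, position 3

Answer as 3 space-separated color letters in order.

After move 1 (R'): R=RRRR U=WBWB F=GWGW D=YGYG B=YBYB
After move 2 (U'): U=BBWW F=OOGW R=GWRR B=RRYB L=YBOO
After move 3 (F): F=GOWO U=BBOB R=WWWR D=RGYG L=YYOG
After move 4 (R'): R=WRWW U=BYOR F=GBWB D=ROYO B=GRGB
Query 1: D[2] = Y
Query 2: L[1] = Y
Query 3: R[3] = W

Answer: Y Y W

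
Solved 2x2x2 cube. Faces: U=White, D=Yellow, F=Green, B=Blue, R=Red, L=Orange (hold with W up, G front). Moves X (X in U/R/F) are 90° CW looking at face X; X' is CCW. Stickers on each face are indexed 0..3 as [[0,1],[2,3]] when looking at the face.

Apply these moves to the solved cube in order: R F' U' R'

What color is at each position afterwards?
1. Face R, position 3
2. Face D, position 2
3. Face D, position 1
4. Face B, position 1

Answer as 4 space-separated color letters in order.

Answer: Y Y G R

Derivation:
After move 1 (R): R=RRRR U=WGWG F=GYGY D=YBYB B=WBWB
After move 2 (F'): F=YYGG U=WGRR R=BRYR D=OOYB L=OGOW
After move 3 (U'): U=GRWR F=OGGG R=YYYR B=BRWB L=WBOW
After move 4 (R'): R=YRYY U=GWWB F=ORGR D=OGYG B=BROB
Query 1: R[3] = Y
Query 2: D[2] = Y
Query 3: D[1] = G
Query 4: B[1] = R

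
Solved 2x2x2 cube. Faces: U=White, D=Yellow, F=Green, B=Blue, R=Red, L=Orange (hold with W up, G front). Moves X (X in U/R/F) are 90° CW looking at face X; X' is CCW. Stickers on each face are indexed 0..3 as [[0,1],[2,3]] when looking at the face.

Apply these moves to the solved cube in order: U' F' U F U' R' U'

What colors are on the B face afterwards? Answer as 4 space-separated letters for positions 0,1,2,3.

Answer: Y R R B

Derivation:
After move 1 (U'): U=WWWW F=OOGG R=GGRR B=RRBB L=BBOO
After move 2 (F'): F=OGOG U=WWGR R=YGYR D=BOYY L=BWOW
After move 3 (U): U=GWRW F=YGOG R=RRYR B=BWBB L=OGOW
After move 4 (F): F=OYGG U=GWWG R=RRWR D=YRYY L=OBOO
After move 5 (U'): U=WGGW F=OBGG R=OYWR B=RRBB L=BWOO
After move 6 (R'): R=YROW U=WBGR F=OGGW D=YBYG B=YRRB
After move 7 (U'): U=BRWG F=BWGW R=OGOW B=YRRB L=YROO
Query: B face = YRRB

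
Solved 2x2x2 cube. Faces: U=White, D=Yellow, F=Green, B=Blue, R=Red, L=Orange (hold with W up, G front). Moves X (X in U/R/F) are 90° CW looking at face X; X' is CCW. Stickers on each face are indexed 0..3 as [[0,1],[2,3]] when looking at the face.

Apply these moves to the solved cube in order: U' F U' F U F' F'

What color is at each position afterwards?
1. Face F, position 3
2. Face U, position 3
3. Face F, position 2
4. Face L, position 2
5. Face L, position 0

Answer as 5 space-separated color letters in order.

Answer: W W O O G

Derivation:
After move 1 (U'): U=WWWW F=OOGG R=GGRR B=RRBB L=BBOO
After move 2 (F): F=GOGO U=WWOB R=WGWR D=RGYY L=BYOY
After move 3 (U'): U=WBWO F=BYGO R=GOWR B=WGBB L=RROY
After move 4 (F): F=GBOY U=WBYR R=WOOR D=WGYY L=RROG
After move 5 (U): U=YWRB F=WOOY R=WGOR B=RRBB L=GBOG
After move 6 (F'): F=OYWO U=YWWO R=GGWR D=BGYY L=GBOR
After move 7 (F'): F=YOOW U=YWGW R=GGBR D=BRYY L=GOOW
Query 1: F[3] = W
Query 2: U[3] = W
Query 3: F[2] = O
Query 4: L[2] = O
Query 5: L[0] = G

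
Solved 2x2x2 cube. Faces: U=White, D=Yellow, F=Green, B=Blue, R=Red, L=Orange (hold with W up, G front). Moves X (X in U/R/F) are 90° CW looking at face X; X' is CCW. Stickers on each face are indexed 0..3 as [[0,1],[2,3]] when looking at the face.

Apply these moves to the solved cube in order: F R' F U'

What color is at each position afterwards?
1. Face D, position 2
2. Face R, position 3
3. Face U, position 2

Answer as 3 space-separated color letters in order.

After move 1 (F): F=GGGG U=WWOO R=WRWR D=RRYY L=OYOY
After move 2 (R'): R=RRWW U=WBOB F=GWGO D=RGYG B=YBRB
After move 3 (F): F=GGOW U=WBYY R=ORBW D=WRYG L=OROG
After move 4 (U'): U=BYWY F=OROW R=GGBW B=ORRB L=YBOG
Query 1: D[2] = Y
Query 2: R[3] = W
Query 3: U[2] = W

Answer: Y W W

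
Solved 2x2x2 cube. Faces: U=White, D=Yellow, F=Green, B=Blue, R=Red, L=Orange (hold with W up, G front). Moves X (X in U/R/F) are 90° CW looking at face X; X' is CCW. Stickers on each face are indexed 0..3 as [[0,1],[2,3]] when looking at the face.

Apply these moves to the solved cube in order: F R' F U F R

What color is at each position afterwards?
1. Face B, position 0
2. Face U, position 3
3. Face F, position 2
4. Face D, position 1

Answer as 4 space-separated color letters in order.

After move 1 (F): F=GGGG U=WWOO R=WRWR D=RRYY L=OYOY
After move 2 (R'): R=RRWW U=WBOB F=GWGO D=RGYG B=YBRB
After move 3 (F): F=GGOW U=WBYY R=ORBW D=WRYG L=OROG
After move 4 (U): U=YWYB F=OROW R=YBBW B=ORRB L=GGOG
After move 5 (F): F=OOWR U=YWGG R=YBBW D=BYYG L=GWOR
After move 6 (R): R=BYWB U=YOGR F=OYWG D=BRYO B=GRWB
Query 1: B[0] = G
Query 2: U[3] = R
Query 3: F[2] = W
Query 4: D[1] = R

Answer: G R W R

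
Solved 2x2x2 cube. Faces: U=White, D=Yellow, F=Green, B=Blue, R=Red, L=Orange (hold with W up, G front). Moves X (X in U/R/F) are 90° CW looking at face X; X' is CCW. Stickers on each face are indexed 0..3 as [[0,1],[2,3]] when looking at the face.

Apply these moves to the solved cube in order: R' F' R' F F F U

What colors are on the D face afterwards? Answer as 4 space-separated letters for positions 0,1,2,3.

After move 1 (R'): R=RRRR U=WBWB F=GWGW D=YGYG B=YBYB
After move 2 (F'): F=WWGG U=WBRR R=GRYR D=OOYG L=OBOW
After move 3 (R'): R=RRGY U=WYRY F=WBGR D=OWYG B=GBOB
After move 4 (F): F=GWRB U=WYWB R=RRYY D=GRYG L=OOOW
After move 5 (F): F=RGBW U=WYWO R=WRBY D=YRYG L=OGOR
After move 6 (F): F=BRWG U=WYRG R=WROY D=BWYG L=OYOR
After move 7 (U): U=RWGY F=WRWG R=GBOY B=OYOB L=BROR
Query: D face = BWYG

Answer: B W Y G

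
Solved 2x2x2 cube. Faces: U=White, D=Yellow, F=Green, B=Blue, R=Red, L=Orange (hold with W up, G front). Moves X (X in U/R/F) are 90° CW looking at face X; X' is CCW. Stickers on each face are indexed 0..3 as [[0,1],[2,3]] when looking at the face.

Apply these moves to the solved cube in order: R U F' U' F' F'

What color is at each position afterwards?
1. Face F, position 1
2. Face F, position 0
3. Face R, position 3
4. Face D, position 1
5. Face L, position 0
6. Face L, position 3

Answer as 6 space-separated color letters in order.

After move 1 (R): R=RRRR U=WGWG F=GYGY D=YBYB B=WBWB
After move 2 (U): U=WWGG F=RRGY R=WBRR B=OOWB L=GYOO
After move 3 (F'): F=RYRG U=WWWR R=BBYR D=YOYB L=GGOG
After move 4 (U'): U=WRWW F=GGRG R=RYYR B=BBWB L=OOOG
After move 5 (F'): F=GGGR U=WRRY R=OYYR D=OGYB L=OWOW
After move 6 (F'): F=GRGG U=WROY R=GYOR D=WWYB L=OYOR
Query 1: F[1] = R
Query 2: F[0] = G
Query 3: R[3] = R
Query 4: D[1] = W
Query 5: L[0] = O
Query 6: L[3] = R

Answer: R G R W O R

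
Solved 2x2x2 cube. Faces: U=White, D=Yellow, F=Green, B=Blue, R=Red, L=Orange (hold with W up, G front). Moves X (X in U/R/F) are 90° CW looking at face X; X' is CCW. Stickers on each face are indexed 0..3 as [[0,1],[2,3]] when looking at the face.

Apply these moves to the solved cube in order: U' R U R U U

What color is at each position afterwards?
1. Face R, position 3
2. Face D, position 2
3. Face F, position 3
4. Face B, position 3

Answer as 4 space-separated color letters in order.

After move 1 (U'): U=WWWW F=OOGG R=GGRR B=RRBB L=BBOO
After move 2 (R): R=RGRG U=WOWG F=OYGY D=YBYR B=WRWB
After move 3 (U): U=WWGO F=RGGY R=WRRG B=BBWB L=OYOO
After move 4 (R): R=RWGR U=WGGY F=RBGR D=YWYB B=OBWB
After move 5 (U): U=GWYG F=RWGR R=OBGR B=OYWB L=RBOO
After move 6 (U): U=YGGW F=OBGR R=OYGR B=RBWB L=RWOO
Query 1: R[3] = R
Query 2: D[2] = Y
Query 3: F[3] = R
Query 4: B[3] = B

Answer: R Y R B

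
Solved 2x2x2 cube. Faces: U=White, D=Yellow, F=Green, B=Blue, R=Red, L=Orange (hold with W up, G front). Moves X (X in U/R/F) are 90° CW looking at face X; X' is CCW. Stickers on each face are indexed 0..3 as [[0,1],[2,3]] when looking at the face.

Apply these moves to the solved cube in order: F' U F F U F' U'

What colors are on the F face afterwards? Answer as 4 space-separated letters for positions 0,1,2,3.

Answer: G W W R

Derivation:
After move 1 (F'): F=GGGG U=WWRR R=YRYR D=OOYY L=OWOW
After move 2 (U): U=RWRW F=YRGG R=BBYR B=OWBB L=GGOW
After move 3 (F): F=GYGR U=RWWG R=RBWR D=YBYY L=GOOO
After move 4 (F): F=GGRY U=RWOO R=WBGR D=WRYY L=GYOB
After move 5 (U): U=OROW F=WBRY R=OWGR B=GYBB L=GGOB
After move 6 (F'): F=BYWR U=OROG R=RWWR D=GBYY L=GWOO
After move 7 (U'): U=RGOO F=GWWR R=BYWR B=RWBB L=GYOO
Query: F face = GWWR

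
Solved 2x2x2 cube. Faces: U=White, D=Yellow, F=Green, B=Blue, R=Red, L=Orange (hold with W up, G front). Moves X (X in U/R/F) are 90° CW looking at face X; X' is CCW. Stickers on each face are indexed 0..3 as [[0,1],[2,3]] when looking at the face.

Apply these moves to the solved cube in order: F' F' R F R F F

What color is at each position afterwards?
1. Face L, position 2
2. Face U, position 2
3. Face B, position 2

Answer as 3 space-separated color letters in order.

Answer: O W G

Derivation:
After move 1 (F'): F=GGGG U=WWRR R=YRYR D=OOYY L=OWOW
After move 2 (F'): F=GGGG U=WWYY R=OROR D=WWYY L=OROR
After move 3 (R): R=OORR U=WGYG F=GWGY D=WBYB B=YBWB
After move 4 (F): F=GGYW U=WGRR R=YOGR D=ROYB L=OWOB
After move 5 (R): R=GYRO U=WGRW F=GOYB D=RWYY B=RBGB
After move 6 (F): F=YGBO U=WGBW R=RYWO D=RGYY L=OROW
After move 7 (F): F=BYOG U=WGWR R=BYWO D=WRYY L=OROG
Query 1: L[2] = O
Query 2: U[2] = W
Query 3: B[2] = G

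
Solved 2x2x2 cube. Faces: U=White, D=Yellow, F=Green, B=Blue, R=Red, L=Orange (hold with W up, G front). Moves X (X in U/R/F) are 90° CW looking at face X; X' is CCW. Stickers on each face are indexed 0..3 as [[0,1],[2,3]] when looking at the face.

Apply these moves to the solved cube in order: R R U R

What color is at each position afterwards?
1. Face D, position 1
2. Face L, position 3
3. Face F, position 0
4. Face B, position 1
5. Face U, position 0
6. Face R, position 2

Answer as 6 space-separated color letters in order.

Answer: G O R O W R

Derivation:
After move 1 (R): R=RRRR U=WGWG F=GYGY D=YBYB B=WBWB
After move 2 (R): R=RRRR U=WYWY F=GBGB D=YWYW B=GBGB
After move 3 (U): U=WWYY F=RRGB R=GBRR B=OOGB L=GBOO
After move 4 (R): R=RGRB U=WRYB F=RWGW D=YGYO B=YOWB
Query 1: D[1] = G
Query 2: L[3] = O
Query 3: F[0] = R
Query 4: B[1] = O
Query 5: U[0] = W
Query 6: R[2] = R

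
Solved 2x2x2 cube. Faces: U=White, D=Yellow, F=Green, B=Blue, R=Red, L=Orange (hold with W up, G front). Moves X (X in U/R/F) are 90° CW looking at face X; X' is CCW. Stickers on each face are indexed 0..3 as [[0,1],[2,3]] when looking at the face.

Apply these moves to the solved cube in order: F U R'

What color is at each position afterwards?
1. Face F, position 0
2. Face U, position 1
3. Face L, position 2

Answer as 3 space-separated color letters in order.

After move 1 (F): F=GGGG U=WWOO R=WRWR D=RRYY L=OYOY
After move 2 (U): U=OWOW F=WRGG R=BBWR B=OYBB L=GGOY
After move 3 (R'): R=BRBW U=OBOO F=WWGW D=RRYG B=YYRB
Query 1: F[0] = W
Query 2: U[1] = B
Query 3: L[2] = O

Answer: W B O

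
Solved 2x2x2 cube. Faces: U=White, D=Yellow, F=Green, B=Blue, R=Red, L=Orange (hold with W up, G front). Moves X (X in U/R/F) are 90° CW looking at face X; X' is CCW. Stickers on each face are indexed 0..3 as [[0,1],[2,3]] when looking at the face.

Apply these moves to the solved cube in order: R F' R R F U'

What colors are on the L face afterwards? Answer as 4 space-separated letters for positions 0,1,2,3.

Answer: G B O G

Derivation:
After move 1 (R): R=RRRR U=WGWG F=GYGY D=YBYB B=WBWB
After move 2 (F'): F=YYGG U=WGRR R=BRYR D=OOYB L=OGOW
After move 3 (R): R=YBRR U=WYRG F=YOGB D=OWYW B=RBGB
After move 4 (R): R=RYRB U=WORB F=YWGW D=OGYR B=GBYB
After move 5 (F): F=GYWW U=WOWG R=RYBB D=RRYR L=OOOG
After move 6 (U'): U=OGWW F=OOWW R=GYBB B=RYYB L=GBOG
Query: L face = GBOG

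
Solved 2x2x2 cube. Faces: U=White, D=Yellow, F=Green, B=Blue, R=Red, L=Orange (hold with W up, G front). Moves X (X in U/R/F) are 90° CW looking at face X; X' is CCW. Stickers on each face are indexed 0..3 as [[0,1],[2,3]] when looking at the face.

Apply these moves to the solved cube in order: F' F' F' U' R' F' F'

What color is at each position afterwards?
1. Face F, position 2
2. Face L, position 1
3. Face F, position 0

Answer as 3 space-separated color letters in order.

After move 1 (F'): F=GGGG U=WWRR R=YRYR D=OOYY L=OWOW
After move 2 (F'): F=GGGG U=WWYY R=OROR D=WWYY L=OROR
After move 3 (F'): F=GGGG U=WWOO R=WRWR D=RRYY L=OYOY
After move 4 (U'): U=WOWO F=OYGG R=GGWR B=WRBB L=BBOY
After move 5 (R'): R=GRGW U=WBWW F=OOGO D=RYYG B=YRRB
After move 6 (F'): F=OOOG U=WBGG R=YRRW D=BYYG L=BWOW
After move 7 (F'): F=OGOO U=WBYR R=YRBW D=WWYG L=BGOG
Query 1: F[2] = O
Query 2: L[1] = G
Query 3: F[0] = O

Answer: O G O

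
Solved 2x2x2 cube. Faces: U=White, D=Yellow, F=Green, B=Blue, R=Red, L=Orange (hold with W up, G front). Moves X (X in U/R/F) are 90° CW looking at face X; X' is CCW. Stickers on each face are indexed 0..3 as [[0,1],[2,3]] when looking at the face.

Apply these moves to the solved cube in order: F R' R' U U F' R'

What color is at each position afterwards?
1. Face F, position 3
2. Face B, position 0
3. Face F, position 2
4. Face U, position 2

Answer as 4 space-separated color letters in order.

After move 1 (F): F=GGGG U=WWOO R=WRWR D=RRYY L=OYOY
After move 2 (R'): R=RRWW U=WBOB F=GWGO D=RGYG B=YBRB
After move 3 (R'): R=RWRW U=WROY F=GBGB D=RWYO B=GBGB
After move 4 (U): U=OWYR F=RWGB R=GBRW B=OYGB L=GBOY
After move 5 (U): U=YORW F=GBGB R=OYRW B=GBGB L=RWOY
After move 6 (F'): F=BBGG U=YOOR R=WYRW D=WYYO L=RWOR
After move 7 (R'): R=YWWR U=YGOG F=BOGR D=WBYG B=OBYB
Query 1: F[3] = R
Query 2: B[0] = O
Query 3: F[2] = G
Query 4: U[2] = O

Answer: R O G O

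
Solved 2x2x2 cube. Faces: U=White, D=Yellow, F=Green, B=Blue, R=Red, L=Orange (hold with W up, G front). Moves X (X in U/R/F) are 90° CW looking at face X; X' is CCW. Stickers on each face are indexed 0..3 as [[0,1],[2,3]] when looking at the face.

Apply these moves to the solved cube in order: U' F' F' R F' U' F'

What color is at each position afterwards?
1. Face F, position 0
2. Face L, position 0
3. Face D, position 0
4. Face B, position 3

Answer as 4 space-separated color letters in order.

Answer: O Y R B

Derivation:
After move 1 (U'): U=WWWW F=OOGG R=GGRR B=RRBB L=BBOO
After move 2 (F'): F=OGOG U=WWGR R=YGYR D=BOYY L=BWOW
After move 3 (F'): F=GGOO U=WWYY R=OGBR D=WWYY L=BROG
After move 4 (R): R=BORG U=WGYO F=GWOY D=WBYR B=YRWB
After move 5 (F'): F=WYGO U=WGBR R=BOWG D=RGYR L=BOOY
After move 6 (U'): U=GRWB F=BOGO R=WYWG B=BOWB L=YROY
After move 7 (F'): F=OOBG U=GRWW R=GYRG D=RYYR L=YBOW
Query 1: F[0] = O
Query 2: L[0] = Y
Query 3: D[0] = R
Query 4: B[3] = B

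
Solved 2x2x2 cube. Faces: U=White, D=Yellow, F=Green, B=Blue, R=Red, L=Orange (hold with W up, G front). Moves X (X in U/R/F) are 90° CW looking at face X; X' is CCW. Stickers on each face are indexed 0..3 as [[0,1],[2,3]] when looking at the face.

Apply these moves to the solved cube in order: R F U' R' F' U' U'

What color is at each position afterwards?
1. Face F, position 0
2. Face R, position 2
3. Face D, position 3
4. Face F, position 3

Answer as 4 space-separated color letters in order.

Answer: B R Y Y

Derivation:
After move 1 (R): R=RRRR U=WGWG F=GYGY D=YBYB B=WBWB
After move 2 (F): F=GGYY U=WGOO R=WRGR D=RRYB L=OYOB
After move 3 (U'): U=GOWO F=OYYY R=GGGR B=WRWB L=WBOB
After move 4 (R'): R=GRGG U=GWWW F=OOYO D=RYYY B=BRRB
After move 5 (F'): F=OOOY U=GWGG R=YRRG D=BBYY L=WWOW
After move 6 (U'): U=WGGG F=WWOY R=OORG B=YRRB L=BROW
After move 7 (U'): U=GGWG F=BROY R=WWRG B=OORB L=YROW
Query 1: F[0] = B
Query 2: R[2] = R
Query 3: D[3] = Y
Query 4: F[3] = Y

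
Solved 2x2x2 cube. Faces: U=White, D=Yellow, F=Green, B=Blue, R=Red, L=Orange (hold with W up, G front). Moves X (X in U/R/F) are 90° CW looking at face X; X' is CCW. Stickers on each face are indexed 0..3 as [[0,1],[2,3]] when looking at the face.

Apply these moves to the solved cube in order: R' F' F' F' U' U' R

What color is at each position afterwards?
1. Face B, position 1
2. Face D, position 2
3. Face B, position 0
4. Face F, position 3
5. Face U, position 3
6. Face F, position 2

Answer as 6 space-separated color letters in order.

Answer: G Y W G W W

Derivation:
After move 1 (R'): R=RRRR U=WBWB F=GWGW D=YGYG B=YBYB
After move 2 (F'): F=WWGG U=WBRR R=GRYR D=OOYG L=OBOW
After move 3 (F'): F=WGWG U=WBGY R=OROR D=BWYG L=OROR
After move 4 (F'): F=GGWW U=WBOO R=WRBR D=RRYG L=OYOG
After move 5 (U'): U=BOWO F=OYWW R=GGBR B=WRYB L=YBOG
After move 6 (U'): U=OOBW F=YBWW R=OYBR B=GGYB L=WROG
After move 7 (R): R=BORY U=OBBW F=YRWG D=RYYG B=WGOB
Query 1: B[1] = G
Query 2: D[2] = Y
Query 3: B[0] = W
Query 4: F[3] = G
Query 5: U[3] = W
Query 6: F[2] = W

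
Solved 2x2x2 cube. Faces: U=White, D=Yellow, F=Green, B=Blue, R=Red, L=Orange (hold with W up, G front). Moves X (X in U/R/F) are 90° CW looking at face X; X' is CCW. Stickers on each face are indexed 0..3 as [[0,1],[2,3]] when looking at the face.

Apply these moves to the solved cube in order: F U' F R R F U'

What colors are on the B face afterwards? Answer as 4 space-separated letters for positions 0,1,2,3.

Answer: Y O O B

Derivation:
After move 1 (F): F=GGGG U=WWOO R=WRWR D=RRYY L=OYOY
After move 2 (U'): U=WOWO F=OYGG R=GGWR B=WRBB L=BBOY
After move 3 (F): F=GOGY U=WOYB R=WGOR D=WGYY L=BROR
After move 4 (R): R=OWRG U=WOYY F=GGGY D=WBYW B=BROB
After move 5 (R): R=ROGW U=WGYY F=GBGW D=WOYB B=YROB
After move 6 (F): F=GGWB U=WGRR R=YOYW D=GRYB L=BWOO
After move 7 (U'): U=GRWR F=BWWB R=GGYW B=YOOB L=YROO
Query: B face = YOOB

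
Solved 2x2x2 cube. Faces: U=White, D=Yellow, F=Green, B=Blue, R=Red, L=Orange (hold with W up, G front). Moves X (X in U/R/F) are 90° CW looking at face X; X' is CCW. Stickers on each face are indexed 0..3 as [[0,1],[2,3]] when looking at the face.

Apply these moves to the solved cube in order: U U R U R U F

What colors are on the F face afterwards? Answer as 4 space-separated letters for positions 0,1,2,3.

After move 1 (U): U=WWWW F=RRGG R=BBRR B=OOBB L=GGOO
After move 2 (U): U=WWWW F=BBGG R=OORR B=GGBB L=RROO
After move 3 (R): R=RORO U=WBWG F=BYGY D=YBYG B=WGWB
After move 4 (U): U=WWGB F=ROGY R=WGRO B=RRWB L=BYOO
After move 5 (R): R=RWOG U=WOGY F=RBGG D=YWYR B=BRWB
After move 6 (U): U=GWYO F=RWGG R=BROG B=BYWB L=RBOO
After move 7 (F): F=GRGW U=GWOB R=YROG D=OBYR L=RYOW
Query: F face = GRGW

Answer: G R G W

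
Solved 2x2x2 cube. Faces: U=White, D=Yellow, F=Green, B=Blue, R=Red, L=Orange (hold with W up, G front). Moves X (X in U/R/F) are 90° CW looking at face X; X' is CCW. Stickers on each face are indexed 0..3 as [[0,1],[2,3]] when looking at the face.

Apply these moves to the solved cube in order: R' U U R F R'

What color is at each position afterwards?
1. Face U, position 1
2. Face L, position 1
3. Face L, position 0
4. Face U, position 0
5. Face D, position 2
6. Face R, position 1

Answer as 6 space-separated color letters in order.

After move 1 (R'): R=RRRR U=WBWB F=GWGW D=YGYG B=YBYB
After move 2 (U): U=WWBB F=RRGW R=YBRR B=OOYB L=GWOO
After move 3 (U): U=BWBW F=YBGW R=OORR B=GWYB L=RROO
After move 4 (R): R=RORO U=BBBW F=YGGG D=YYYG B=WWWB
After move 5 (F): F=GYGG U=BBOR R=BOWO D=RRYG L=RYOY
After move 6 (R'): R=OOBW U=BWOW F=GBGR D=RYYG B=GWRB
Query 1: U[1] = W
Query 2: L[1] = Y
Query 3: L[0] = R
Query 4: U[0] = B
Query 5: D[2] = Y
Query 6: R[1] = O

Answer: W Y R B Y O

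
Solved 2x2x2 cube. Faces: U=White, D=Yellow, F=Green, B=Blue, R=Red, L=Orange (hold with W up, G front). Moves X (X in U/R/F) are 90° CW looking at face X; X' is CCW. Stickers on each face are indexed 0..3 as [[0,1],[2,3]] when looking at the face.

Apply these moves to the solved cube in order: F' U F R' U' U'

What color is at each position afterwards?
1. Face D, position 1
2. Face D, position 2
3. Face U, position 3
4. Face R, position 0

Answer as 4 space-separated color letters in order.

After move 1 (F'): F=GGGG U=WWRR R=YRYR D=OOYY L=OWOW
After move 2 (U): U=RWRW F=YRGG R=BBYR B=OWBB L=GGOW
After move 3 (F): F=GYGR U=RWWG R=RBWR D=YBYY L=GOOO
After move 4 (R'): R=BRRW U=RBWO F=GWGG D=YYYR B=YWBB
After move 5 (U'): U=BORW F=GOGG R=GWRW B=BRBB L=YWOO
After move 6 (U'): U=OWBR F=YWGG R=GORW B=GWBB L=BROO
Query 1: D[1] = Y
Query 2: D[2] = Y
Query 3: U[3] = R
Query 4: R[0] = G

Answer: Y Y R G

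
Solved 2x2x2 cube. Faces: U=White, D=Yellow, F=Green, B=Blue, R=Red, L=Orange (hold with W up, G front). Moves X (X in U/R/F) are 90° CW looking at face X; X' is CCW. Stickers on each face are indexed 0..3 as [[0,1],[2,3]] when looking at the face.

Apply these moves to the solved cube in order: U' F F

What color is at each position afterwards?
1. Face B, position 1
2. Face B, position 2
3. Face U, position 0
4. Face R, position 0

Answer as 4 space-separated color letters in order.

After move 1 (U'): U=WWWW F=OOGG R=GGRR B=RRBB L=BBOO
After move 2 (F): F=GOGO U=WWOB R=WGWR D=RGYY L=BYOY
After move 3 (F): F=GGOO U=WWYY R=OGBR D=WWYY L=BROG
Query 1: B[1] = R
Query 2: B[2] = B
Query 3: U[0] = W
Query 4: R[0] = O

Answer: R B W O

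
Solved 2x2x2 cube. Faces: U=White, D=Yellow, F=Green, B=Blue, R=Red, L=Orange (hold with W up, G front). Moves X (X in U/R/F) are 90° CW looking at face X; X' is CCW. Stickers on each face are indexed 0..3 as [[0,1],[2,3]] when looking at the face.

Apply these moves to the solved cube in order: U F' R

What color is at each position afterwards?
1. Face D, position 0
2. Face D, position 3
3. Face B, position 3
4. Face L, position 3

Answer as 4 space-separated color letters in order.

Answer: G O B W

Derivation:
After move 1 (U): U=WWWW F=RRGG R=BBRR B=OOBB L=GGOO
After move 2 (F'): F=RGRG U=WWBR R=YBYR D=GOYY L=GWOW
After move 3 (R): R=YYRB U=WGBG F=RORY D=GBYO B=ROWB
Query 1: D[0] = G
Query 2: D[3] = O
Query 3: B[3] = B
Query 4: L[3] = W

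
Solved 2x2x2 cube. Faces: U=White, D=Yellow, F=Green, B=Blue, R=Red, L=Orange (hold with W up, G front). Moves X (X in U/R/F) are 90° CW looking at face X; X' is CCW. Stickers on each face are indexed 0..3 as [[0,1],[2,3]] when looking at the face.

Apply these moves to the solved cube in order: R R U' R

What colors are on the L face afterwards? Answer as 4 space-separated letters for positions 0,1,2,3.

Answer: G B O O

Derivation:
After move 1 (R): R=RRRR U=WGWG F=GYGY D=YBYB B=WBWB
After move 2 (R): R=RRRR U=WYWY F=GBGB D=YWYW B=GBGB
After move 3 (U'): U=YYWW F=OOGB R=GBRR B=RRGB L=GBOO
After move 4 (R): R=RGRB U=YOWB F=OWGW D=YGYR B=WRYB
Query: L face = GBOO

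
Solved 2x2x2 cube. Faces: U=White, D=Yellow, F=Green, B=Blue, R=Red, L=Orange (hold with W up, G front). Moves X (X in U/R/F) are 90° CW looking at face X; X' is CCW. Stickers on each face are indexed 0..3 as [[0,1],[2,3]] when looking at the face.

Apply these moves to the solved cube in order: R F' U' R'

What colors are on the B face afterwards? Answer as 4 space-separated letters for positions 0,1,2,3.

After move 1 (R): R=RRRR U=WGWG F=GYGY D=YBYB B=WBWB
After move 2 (F'): F=YYGG U=WGRR R=BRYR D=OOYB L=OGOW
After move 3 (U'): U=GRWR F=OGGG R=YYYR B=BRWB L=WBOW
After move 4 (R'): R=YRYY U=GWWB F=ORGR D=OGYG B=BROB
Query: B face = BROB

Answer: B R O B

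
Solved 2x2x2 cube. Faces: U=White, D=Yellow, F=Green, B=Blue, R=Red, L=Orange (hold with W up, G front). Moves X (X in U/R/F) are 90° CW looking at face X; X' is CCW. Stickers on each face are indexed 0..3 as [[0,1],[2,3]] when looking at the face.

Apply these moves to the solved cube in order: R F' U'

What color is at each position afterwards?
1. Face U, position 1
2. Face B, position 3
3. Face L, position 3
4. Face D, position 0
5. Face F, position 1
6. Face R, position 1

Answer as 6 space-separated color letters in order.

After move 1 (R): R=RRRR U=WGWG F=GYGY D=YBYB B=WBWB
After move 2 (F'): F=YYGG U=WGRR R=BRYR D=OOYB L=OGOW
After move 3 (U'): U=GRWR F=OGGG R=YYYR B=BRWB L=WBOW
Query 1: U[1] = R
Query 2: B[3] = B
Query 3: L[3] = W
Query 4: D[0] = O
Query 5: F[1] = G
Query 6: R[1] = Y

Answer: R B W O G Y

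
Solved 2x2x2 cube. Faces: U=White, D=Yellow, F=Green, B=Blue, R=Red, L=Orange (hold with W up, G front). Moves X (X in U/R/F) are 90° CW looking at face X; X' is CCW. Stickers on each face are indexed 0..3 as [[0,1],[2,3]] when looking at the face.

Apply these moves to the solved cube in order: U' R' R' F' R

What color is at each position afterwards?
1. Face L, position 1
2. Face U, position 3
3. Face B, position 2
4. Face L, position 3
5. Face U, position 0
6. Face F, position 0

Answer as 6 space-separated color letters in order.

Answer: Y G Y W W B

Derivation:
After move 1 (U'): U=WWWW F=OOGG R=GGRR B=RRBB L=BBOO
After move 2 (R'): R=GRGR U=WBWR F=OWGW D=YOYG B=YRYB
After move 3 (R'): R=RRGG U=WYWY F=OBGR D=YWYW B=GROB
After move 4 (F'): F=BROG U=WYRG R=WRYG D=BOYW L=BYOW
After move 5 (R): R=YWGR U=WRRG F=BOOW D=BOYG B=GRYB
Query 1: L[1] = Y
Query 2: U[3] = G
Query 3: B[2] = Y
Query 4: L[3] = W
Query 5: U[0] = W
Query 6: F[0] = B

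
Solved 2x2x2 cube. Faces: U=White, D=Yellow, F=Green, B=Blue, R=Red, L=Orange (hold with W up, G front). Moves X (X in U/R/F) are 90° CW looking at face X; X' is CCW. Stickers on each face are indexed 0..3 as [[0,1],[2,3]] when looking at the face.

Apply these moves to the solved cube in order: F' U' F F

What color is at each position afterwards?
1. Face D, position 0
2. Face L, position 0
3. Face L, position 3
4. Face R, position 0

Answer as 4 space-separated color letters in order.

Answer: R B G W

Derivation:
After move 1 (F'): F=GGGG U=WWRR R=YRYR D=OOYY L=OWOW
After move 2 (U'): U=WRWR F=OWGG R=GGYR B=YRBB L=BBOW
After move 3 (F): F=GOGW U=WRWB R=WGRR D=YGYY L=BOOO
After move 4 (F): F=GGWO U=WROO R=WGBR D=RWYY L=BYOG
Query 1: D[0] = R
Query 2: L[0] = B
Query 3: L[3] = G
Query 4: R[0] = W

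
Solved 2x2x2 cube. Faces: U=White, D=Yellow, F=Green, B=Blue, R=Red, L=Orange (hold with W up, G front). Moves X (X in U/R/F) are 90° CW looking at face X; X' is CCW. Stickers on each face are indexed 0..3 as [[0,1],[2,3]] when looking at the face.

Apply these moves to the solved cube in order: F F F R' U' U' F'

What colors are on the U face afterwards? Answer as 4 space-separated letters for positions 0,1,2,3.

Answer: B R O Y

Derivation:
After move 1 (F): F=GGGG U=WWOO R=WRWR D=RRYY L=OYOY
After move 2 (F): F=GGGG U=WWYY R=OROR D=WWYY L=OROR
After move 3 (F): F=GGGG U=WWRR R=YRYR D=OOYY L=OWOW
After move 4 (R'): R=RRYY U=WBRB F=GWGR D=OGYG B=YBOB
After move 5 (U'): U=BBWR F=OWGR R=GWYY B=RROB L=YBOW
After move 6 (U'): U=BRBW F=YBGR R=OWYY B=GWOB L=RROW
After move 7 (F'): F=BRYG U=BROY R=GWOY D=RWYG L=RWOB
Query: U face = BROY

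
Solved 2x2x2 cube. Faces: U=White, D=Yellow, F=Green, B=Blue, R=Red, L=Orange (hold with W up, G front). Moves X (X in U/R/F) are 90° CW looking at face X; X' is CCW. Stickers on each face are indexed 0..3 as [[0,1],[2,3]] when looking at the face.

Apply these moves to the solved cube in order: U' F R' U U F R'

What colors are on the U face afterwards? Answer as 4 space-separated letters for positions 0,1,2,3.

Answer: R G Y G

Derivation:
After move 1 (U'): U=WWWW F=OOGG R=GGRR B=RRBB L=BBOO
After move 2 (F): F=GOGO U=WWOB R=WGWR D=RGYY L=BYOY
After move 3 (R'): R=GRWW U=WBOR F=GWGB D=ROYO B=YRGB
After move 4 (U): U=OWRB F=GRGB R=YRWW B=BYGB L=GWOY
After move 5 (U): U=ROBW F=YRGB R=BYWW B=GWGB L=GROY
After move 6 (F): F=GYBR U=ROYR R=BYWW D=WBYO L=GROO
After move 7 (R'): R=YWBW U=RGYG F=GOBR D=WYYR B=OWBB
Query: U face = RGYG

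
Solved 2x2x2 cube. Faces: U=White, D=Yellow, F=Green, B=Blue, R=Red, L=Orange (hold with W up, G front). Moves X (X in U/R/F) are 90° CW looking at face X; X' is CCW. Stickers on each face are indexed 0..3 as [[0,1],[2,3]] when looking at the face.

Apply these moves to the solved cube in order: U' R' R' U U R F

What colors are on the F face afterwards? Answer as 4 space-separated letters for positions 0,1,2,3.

Answer: G G W W

Derivation:
After move 1 (U'): U=WWWW F=OOGG R=GGRR B=RRBB L=BBOO
After move 2 (R'): R=GRGR U=WBWR F=OWGW D=YOYG B=YRYB
After move 3 (R'): R=RRGG U=WYWY F=OBGR D=YWYW B=GROB
After move 4 (U): U=WWYY F=RRGR R=GRGG B=BBOB L=OBOO
After move 5 (U): U=YWYW F=GRGR R=BBGG B=OBOB L=RROO
After move 6 (R): R=GBGB U=YRYR F=GWGW D=YOYO B=WBWB
After move 7 (F): F=GGWW U=YROR R=YBRB D=GGYO L=RYOO
Query: F face = GGWW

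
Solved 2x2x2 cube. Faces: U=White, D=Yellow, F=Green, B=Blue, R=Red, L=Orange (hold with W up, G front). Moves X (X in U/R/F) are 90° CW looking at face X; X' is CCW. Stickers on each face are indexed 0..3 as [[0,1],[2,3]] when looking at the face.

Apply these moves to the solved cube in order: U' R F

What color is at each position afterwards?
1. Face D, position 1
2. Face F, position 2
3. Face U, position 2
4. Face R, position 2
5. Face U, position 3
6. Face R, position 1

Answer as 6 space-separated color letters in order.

Answer: R Y O G B G

Derivation:
After move 1 (U'): U=WWWW F=OOGG R=GGRR B=RRBB L=BBOO
After move 2 (R): R=RGRG U=WOWG F=OYGY D=YBYR B=WRWB
After move 3 (F): F=GOYY U=WOOB R=WGGG D=RRYR L=BYOB
Query 1: D[1] = R
Query 2: F[2] = Y
Query 3: U[2] = O
Query 4: R[2] = G
Query 5: U[3] = B
Query 6: R[1] = G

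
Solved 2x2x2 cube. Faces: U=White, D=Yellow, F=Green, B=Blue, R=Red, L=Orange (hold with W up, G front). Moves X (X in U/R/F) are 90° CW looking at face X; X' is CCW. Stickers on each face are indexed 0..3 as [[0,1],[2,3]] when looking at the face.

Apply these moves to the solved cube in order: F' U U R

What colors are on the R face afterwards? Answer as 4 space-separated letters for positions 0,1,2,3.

After move 1 (F'): F=GGGG U=WWRR R=YRYR D=OOYY L=OWOW
After move 2 (U): U=RWRW F=YRGG R=BBYR B=OWBB L=GGOW
After move 3 (U): U=RRWW F=BBGG R=OWYR B=GGBB L=YROW
After move 4 (R): R=YORW U=RBWG F=BOGY D=OBYG B=WGRB
Query: R face = YORW

Answer: Y O R W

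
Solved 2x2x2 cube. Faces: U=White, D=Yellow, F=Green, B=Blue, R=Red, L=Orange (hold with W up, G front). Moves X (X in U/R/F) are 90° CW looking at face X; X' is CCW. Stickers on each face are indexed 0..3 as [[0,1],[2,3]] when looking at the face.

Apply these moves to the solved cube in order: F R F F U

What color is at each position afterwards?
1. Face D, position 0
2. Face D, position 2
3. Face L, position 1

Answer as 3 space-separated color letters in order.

Answer: G Y G

Derivation:
After move 1 (F): F=GGGG U=WWOO R=WRWR D=RRYY L=OYOY
After move 2 (R): R=WWRR U=WGOG F=GRGY D=RBYB B=OBWB
After move 3 (F): F=GGYR U=WGYY R=OWGR D=RWYB L=OROB
After move 4 (F): F=YGRG U=WGBR R=YWYR D=GOYB L=OROW
After move 5 (U): U=BWRG F=YWRG R=OBYR B=ORWB L=YGOW
Query 1: D[0] = G
Query 2: D[2] = Y
Query 3: L[1] = G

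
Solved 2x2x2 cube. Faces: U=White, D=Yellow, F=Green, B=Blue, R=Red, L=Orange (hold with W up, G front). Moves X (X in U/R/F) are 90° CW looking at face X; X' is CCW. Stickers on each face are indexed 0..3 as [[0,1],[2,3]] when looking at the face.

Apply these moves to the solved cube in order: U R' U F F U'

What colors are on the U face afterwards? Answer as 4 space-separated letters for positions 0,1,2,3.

Answer: W Y W R

Derivation:
After move 1 (U): U=WWWW F=RRGG R=BBRR B=OOBB L=GGOO
After move 2 (R'): R=BRBR U=WBWO F=RWGW D=YRYG B=YOYB
After move 3 (U): U=WWOB F=BRGW R=YOBR B=GGYB L=RWOO
After move 4 (F): F=GBWR U=WWOW R=OOBR D=BYYG L=RYOR
After move 5 (F): F=WGRB U=WWRY R=OOWR D=BOYG L=RBOY
After move 6 (U'): U=WYWR F=RBRB R=WGWR B=OOYB L=GGOY
Query: U face = WYWR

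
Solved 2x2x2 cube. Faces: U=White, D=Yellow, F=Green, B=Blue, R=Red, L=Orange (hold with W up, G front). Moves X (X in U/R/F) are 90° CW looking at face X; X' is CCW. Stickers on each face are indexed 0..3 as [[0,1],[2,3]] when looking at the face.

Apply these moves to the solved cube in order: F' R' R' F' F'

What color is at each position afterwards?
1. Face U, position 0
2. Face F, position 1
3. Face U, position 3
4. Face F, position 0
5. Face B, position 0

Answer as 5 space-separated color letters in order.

Answer: W G O B G

Derivation:
After move 1 (F'): F=GGGG U=WWRR R=YRYR D=OOYY L=OWOW
After move 2 (R'): R=RRYY U=WBRB F=GWGR D=OGYG B=YBOB
After move 3 (R'): R=RYRY U=WORY F=GBGB D=OWYR B=GBGB
After move 4 (F'): F=BBGG U=WORR R=WYOY D=WWYR L=OYOR
After move 5 (F'): F=BGBG U=WOWO R=WYWY D=YRYR L=OROR
Query 1: U[0] = W
Query 2: F[1] = G
Query 3: U[3] = O
Query 4: F[0] = B
Query 5: B[0] = G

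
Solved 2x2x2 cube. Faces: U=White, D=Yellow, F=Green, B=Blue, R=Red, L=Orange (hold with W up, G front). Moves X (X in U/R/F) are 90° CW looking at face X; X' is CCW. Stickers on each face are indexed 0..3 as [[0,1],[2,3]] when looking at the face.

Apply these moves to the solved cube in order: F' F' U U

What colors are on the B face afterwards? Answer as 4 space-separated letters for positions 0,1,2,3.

Answer: G G B B

Derivation:
After move 1 (F'): F=GGGG U=WWRR R=YRYR D=OOYY L=OWOW
After move 2 (F'): F=GGGG U=WWYY R=OROR D=WWYY L=OROR
After move 3 (U): U=YWYW F=ORGG R=BBOR B=ORBB L=GGOR
After move 4 (U): U=YYWW F=BBGG R=OROR B=GGBB L=OROR
Query: B face = GGBB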